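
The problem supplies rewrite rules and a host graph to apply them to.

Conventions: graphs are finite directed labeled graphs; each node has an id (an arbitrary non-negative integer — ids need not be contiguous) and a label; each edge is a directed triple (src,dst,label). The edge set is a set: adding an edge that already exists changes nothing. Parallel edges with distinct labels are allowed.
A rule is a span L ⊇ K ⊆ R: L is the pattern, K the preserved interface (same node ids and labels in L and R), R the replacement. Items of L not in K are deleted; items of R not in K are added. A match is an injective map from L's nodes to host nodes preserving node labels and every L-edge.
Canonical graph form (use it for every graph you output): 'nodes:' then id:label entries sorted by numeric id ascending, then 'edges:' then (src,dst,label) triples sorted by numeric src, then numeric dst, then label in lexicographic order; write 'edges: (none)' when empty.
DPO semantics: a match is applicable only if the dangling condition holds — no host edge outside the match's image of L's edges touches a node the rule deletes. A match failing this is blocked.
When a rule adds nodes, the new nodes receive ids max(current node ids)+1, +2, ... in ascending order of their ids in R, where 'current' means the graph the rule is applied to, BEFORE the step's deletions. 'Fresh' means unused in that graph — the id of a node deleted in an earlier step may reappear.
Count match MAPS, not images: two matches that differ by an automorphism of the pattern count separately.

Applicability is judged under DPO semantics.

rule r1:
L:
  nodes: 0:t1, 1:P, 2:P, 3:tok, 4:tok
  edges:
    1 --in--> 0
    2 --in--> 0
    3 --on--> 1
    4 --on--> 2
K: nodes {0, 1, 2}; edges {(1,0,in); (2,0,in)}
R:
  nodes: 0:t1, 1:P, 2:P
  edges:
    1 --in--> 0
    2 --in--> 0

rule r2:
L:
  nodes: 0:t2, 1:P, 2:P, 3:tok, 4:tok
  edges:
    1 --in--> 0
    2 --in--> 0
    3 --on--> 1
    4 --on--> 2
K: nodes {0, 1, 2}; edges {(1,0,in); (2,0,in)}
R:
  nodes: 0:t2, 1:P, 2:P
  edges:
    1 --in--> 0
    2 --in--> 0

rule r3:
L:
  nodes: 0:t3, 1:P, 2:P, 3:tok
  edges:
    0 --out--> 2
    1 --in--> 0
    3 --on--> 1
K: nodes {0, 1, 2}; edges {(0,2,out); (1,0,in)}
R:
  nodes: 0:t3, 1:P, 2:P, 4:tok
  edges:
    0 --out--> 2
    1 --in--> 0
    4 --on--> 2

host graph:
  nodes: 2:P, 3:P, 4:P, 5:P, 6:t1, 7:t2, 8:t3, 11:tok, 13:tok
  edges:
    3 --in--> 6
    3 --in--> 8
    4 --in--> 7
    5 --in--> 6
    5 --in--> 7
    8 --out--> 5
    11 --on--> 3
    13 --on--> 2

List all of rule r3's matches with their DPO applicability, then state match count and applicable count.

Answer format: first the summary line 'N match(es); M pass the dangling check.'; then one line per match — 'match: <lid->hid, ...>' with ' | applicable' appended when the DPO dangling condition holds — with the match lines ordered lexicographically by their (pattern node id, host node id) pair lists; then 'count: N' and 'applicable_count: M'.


1 match(es); 1 pass the dangling check.
match: 0->8, 1->3, 2->5, 3->11 | applicable
count: 1
applicable_count: 1


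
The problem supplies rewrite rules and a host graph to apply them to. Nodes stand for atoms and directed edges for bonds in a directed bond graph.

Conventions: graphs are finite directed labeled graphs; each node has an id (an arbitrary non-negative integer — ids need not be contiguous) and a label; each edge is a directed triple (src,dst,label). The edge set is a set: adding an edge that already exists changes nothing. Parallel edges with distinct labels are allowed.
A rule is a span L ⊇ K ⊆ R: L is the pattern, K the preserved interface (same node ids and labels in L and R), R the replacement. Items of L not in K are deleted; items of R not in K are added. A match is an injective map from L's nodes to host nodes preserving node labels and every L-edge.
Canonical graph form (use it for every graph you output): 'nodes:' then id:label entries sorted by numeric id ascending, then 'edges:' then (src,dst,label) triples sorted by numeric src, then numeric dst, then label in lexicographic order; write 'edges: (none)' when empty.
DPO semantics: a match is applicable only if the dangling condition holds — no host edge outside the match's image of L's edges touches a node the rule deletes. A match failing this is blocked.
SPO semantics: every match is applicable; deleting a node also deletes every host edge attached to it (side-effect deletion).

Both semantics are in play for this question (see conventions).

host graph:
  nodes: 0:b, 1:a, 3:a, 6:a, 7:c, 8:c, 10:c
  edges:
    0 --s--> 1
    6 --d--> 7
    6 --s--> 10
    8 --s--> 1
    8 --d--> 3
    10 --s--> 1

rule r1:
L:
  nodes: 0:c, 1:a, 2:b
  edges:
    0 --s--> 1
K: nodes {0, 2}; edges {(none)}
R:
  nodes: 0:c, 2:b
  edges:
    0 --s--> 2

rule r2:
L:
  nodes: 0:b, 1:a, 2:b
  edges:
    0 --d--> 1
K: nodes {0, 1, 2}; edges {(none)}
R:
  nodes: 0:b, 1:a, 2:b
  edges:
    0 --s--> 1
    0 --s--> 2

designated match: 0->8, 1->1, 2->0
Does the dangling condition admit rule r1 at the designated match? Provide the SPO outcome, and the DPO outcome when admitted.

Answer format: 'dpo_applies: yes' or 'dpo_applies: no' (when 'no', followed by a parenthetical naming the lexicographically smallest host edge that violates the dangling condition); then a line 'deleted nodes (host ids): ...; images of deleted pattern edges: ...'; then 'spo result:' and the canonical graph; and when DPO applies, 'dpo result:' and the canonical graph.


dpo_applies: no
(the rule deletes node 1, which keeps host edge (0,1,s) outside the match image — the dangling condition fails, DPO blocks; SPO proceeds and side-deletes such edges)
deleted nodes (host ids): 1; images of deleted pattern edges: (8,1,s)
spo result:
nodes: 0:b, 3:a, 6:a, 7:c, 8:c, 10:c
edges: (6,7,d); (6,10,s); (8,0,s); (8,3,d)


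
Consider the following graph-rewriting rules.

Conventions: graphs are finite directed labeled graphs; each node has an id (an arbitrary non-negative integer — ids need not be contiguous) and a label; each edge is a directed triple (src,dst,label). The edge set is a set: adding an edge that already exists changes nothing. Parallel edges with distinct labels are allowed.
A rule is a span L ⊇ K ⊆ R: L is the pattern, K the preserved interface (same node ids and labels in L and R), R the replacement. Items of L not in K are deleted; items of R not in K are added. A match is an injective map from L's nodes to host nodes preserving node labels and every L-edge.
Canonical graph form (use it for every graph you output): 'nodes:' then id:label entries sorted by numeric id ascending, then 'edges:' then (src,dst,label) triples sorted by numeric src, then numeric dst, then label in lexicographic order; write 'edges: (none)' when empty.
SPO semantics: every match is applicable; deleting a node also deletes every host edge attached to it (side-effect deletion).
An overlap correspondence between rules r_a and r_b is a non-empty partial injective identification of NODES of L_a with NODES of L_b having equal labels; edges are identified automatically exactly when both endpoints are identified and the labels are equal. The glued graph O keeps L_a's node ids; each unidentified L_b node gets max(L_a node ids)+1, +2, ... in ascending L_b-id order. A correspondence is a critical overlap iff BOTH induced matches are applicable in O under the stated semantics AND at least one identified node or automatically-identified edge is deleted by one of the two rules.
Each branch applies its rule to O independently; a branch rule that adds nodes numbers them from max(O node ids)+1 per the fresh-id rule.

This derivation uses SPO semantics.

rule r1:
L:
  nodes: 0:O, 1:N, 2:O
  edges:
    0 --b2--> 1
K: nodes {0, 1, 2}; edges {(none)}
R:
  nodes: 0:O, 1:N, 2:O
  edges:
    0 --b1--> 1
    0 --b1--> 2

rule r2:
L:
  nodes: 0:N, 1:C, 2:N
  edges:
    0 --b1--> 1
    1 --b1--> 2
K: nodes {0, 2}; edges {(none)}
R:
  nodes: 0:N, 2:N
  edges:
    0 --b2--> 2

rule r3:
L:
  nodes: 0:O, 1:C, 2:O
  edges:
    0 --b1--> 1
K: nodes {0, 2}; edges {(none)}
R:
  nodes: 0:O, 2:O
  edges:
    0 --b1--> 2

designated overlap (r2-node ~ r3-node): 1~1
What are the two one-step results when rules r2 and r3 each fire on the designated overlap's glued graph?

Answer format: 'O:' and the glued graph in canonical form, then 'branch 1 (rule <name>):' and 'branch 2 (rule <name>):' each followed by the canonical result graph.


O:
nodes: 0:N, 1:C, 2:N, 3:O, 4:O
edges: (0,1,b1); (1,2,b1); (3,1,b1)
branch 1 (rule r2):
nodes: 0:N, 2:N, 3:O, 4:O
edges: (0,2,b2)
branch 2 (rule r3):
nodes: 0:N, 2:N, 3:O, 4:O
edges: (3,4,b1)


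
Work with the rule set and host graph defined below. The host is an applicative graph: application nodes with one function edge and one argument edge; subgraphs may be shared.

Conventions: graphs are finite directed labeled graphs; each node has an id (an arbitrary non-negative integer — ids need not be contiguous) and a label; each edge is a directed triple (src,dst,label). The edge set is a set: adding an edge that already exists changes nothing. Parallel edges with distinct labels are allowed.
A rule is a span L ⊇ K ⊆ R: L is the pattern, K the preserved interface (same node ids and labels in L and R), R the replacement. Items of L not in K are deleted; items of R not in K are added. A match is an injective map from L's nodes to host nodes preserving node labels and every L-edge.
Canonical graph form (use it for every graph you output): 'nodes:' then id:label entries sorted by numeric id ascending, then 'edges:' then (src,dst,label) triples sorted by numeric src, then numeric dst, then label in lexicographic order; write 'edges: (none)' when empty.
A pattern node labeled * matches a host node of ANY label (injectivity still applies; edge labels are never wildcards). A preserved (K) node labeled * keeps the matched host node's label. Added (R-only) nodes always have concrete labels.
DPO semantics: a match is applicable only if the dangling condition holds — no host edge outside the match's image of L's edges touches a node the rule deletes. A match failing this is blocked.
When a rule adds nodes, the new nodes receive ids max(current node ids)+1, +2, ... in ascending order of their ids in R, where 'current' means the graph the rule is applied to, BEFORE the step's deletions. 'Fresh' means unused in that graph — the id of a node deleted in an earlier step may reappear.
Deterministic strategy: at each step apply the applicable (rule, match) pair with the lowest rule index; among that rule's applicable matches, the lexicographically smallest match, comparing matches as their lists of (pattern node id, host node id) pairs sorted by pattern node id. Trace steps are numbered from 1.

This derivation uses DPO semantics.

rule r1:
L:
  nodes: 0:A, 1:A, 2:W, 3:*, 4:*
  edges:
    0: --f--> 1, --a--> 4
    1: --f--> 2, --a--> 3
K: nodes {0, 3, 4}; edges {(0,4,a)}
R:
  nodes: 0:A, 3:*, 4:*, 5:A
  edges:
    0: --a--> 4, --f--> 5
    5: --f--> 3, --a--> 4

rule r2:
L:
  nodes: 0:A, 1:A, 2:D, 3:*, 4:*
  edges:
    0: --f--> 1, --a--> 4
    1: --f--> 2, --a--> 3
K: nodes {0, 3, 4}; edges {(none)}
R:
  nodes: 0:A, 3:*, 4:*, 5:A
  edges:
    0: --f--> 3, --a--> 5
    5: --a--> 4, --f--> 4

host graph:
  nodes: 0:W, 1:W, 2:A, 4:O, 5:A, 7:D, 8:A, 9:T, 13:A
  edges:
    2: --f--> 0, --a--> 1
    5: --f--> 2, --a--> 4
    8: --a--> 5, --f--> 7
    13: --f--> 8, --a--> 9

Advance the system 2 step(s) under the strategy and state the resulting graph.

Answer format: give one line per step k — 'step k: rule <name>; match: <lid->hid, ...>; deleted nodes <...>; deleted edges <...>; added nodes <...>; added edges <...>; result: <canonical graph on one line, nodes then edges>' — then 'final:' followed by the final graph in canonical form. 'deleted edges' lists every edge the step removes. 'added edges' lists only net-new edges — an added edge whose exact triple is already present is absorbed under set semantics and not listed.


step 1: rule r1; match: 0->5, 1->2, 2->0, 3->1, 4->4; deleted nodes 0, 2; deleted edges (2,0,f); (2,1,a); (5,2,f); added nodes 14; added edges (5,14,f); (14,1,f); (14,4,a); result: nodes: 1:W, 4:O, 5:A, 7:D, 8:A, 9:T, 13:A, 14:A edges: (5,4,a); (5,14,f); (8,5,a); (8,7,f); (13,8,f); (13,9,a); (14,1,f); (14,4,a)
step 2: rule r2; match: 0->13, 1->8, 2->7, 3->5, 4->9; deleted nodes 7, 8; deleted edges (8,5,a); (8,7,f); (13,8,f); (13,9,a); added nodes 15; added edges (13,5,f); (13,15,a); (15,9,a); (15,9,f); result: nodes: 1:W, 4:O, 5:A, 9:T, 13:A, 14:A, 15:A edges: (5,4,a); (5,14,f); (13,5,f); (13,15,a); (14,1,f); (14,4,a); (15,9,a); (15,9,f)
final:
nodes: 1:W, 4:O, 5:A, 9:T, 13:A, 14:A, 15:A
edges: (5,4,a); (5,14,f); (13,5,f); (13,15,a); (14,1,f); (14,4,a); (15,9,a); (15,9,f)


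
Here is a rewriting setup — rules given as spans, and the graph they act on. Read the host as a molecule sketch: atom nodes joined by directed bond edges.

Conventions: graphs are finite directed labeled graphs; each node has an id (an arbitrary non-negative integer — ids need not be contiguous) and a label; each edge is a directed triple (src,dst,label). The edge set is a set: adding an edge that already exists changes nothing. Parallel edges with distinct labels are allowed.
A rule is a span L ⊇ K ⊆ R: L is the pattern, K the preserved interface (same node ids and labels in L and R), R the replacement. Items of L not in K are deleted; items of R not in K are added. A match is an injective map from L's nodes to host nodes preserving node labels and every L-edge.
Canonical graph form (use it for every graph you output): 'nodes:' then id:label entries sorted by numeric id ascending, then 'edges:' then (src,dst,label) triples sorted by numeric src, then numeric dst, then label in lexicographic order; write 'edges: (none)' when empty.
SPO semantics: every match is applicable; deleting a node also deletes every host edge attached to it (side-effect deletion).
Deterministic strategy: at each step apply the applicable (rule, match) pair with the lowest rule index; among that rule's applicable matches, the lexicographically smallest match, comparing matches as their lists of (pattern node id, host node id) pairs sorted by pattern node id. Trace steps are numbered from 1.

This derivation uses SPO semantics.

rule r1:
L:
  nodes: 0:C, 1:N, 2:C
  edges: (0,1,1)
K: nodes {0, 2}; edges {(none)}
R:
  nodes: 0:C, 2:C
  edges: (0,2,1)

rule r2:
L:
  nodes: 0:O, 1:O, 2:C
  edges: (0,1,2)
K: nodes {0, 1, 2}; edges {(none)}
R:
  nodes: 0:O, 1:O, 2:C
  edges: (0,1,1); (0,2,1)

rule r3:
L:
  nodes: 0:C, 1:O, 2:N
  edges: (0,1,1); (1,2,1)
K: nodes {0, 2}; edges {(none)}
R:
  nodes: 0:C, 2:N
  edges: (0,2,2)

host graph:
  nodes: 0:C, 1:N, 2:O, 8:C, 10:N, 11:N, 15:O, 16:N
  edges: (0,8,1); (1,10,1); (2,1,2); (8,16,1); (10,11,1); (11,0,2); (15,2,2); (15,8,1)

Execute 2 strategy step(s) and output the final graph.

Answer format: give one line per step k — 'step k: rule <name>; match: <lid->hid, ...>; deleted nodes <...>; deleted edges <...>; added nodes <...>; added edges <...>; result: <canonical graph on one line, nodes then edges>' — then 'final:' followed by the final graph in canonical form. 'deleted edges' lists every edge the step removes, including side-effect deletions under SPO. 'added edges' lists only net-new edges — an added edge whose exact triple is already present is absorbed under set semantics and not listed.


step 1: rule r1; match: 0->8, 1->16, 2->0; deleted nodes 16; deleted edges (8,16,1); added nodes (none); added edges (8,0,1); result: nodes: 0:C, 1:N, 2:O, 8:C, 10:N, 11:N, 15:O edges: (0,8,1); (1,10,1); (2,1,2); (8,0,1); (10,11,1); (11,0,2); (15,2,2); (15,8,1)
step 2: rule r2; match: 0->15, 1->2, 2->0; deleted nodes (none); deleted edges (15,2,2); added nodes (none); added edges (15,0,1); (15,2,1); result: nodes: 0:C, 1:N, 2:O, 8:C, 10:N, 11:N, 15:O edges: (0,8,1); (1,10,1); (2,1,2); (8,0,1); (10,11,1); (11,0,2); (15,0,1); (15,2,1); (15,8,1)
final:
nodes: 0:C, 1:N, 2:O, 8:C, 10:N, 11:N, 15:O
edges: (0,8,1); (1,10,1); (2,1,2); (8,0,1); (10,11,1); (11,0,2); (15,0,1); (15,2,1); (15,8,1)


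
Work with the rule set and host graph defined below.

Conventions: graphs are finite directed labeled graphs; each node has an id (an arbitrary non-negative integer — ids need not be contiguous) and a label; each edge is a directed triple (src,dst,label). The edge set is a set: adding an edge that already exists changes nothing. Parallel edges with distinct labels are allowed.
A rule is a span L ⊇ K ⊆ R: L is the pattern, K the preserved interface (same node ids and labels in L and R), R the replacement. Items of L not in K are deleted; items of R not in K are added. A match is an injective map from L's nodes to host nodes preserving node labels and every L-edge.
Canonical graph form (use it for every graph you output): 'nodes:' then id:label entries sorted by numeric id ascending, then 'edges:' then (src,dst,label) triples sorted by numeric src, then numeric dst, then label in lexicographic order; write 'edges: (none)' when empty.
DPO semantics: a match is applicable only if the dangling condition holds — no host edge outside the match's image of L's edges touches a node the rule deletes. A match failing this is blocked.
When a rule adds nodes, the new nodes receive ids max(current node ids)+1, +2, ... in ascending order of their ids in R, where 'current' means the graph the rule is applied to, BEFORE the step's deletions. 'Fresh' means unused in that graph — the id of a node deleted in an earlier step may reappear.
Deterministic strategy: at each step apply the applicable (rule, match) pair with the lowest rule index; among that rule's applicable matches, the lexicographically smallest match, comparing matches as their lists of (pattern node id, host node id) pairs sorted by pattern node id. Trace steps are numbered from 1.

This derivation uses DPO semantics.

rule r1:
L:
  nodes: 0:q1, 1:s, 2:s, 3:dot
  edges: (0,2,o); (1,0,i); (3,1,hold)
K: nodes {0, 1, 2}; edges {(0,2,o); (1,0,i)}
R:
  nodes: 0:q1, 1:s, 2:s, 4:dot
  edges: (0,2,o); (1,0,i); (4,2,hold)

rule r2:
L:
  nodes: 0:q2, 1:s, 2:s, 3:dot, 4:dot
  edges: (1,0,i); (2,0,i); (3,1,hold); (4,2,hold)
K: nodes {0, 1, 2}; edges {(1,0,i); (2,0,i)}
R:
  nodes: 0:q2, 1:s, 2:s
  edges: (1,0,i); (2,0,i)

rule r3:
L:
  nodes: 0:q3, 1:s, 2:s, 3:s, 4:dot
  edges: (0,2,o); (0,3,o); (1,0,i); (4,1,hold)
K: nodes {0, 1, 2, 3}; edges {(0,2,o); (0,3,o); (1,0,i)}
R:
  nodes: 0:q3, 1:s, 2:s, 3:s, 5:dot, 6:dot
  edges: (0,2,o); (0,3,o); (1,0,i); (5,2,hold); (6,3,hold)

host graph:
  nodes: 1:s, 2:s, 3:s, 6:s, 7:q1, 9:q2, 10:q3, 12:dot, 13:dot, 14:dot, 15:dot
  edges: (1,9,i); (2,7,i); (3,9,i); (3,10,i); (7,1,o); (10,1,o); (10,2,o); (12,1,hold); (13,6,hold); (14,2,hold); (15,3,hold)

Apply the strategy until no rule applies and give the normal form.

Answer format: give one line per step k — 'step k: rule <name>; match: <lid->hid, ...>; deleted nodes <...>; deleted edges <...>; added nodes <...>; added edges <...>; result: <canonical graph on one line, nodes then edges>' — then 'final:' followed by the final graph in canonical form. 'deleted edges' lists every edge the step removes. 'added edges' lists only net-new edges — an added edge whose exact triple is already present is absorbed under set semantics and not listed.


step 1: rule r1; match: 0->7, 1->2, 2->1, 3->14; deleted nodes 14; deleted edges (14,2,hold); added nodes 16; added edges (16,1,hold); result: nodes: 1:s, 2:s, 3:s, 6:s, 7:q1, 9:q2, 10:q3, 12:dot, 13:dot, 15:dot, 16:dot edges: (1,9,i); (2,7,i); (3,9,i); (3,10,i); (7,1,o); (10,1,o); (10,2,o); (12,1,hold); (13,6,hold); (15,3,hold); (16,1,hold)
step 2: rule r2; match: 0->9, 1->1, 2->3, 3->12, 4->15; deleted nodes 12, 15; deleted edges (12,1,hold); (15,3,hold); added nodes (none); added edges (none); result: nodes: 1:s, 2:s, 3:s, 6:s, 7:q1, 9:q2, 10:q3, 13:dot, 16:dot edges: (1,9,i); (2,7,i); (3,9,i); (3,10,i); (7,1,o); (10,1,o); (10,2,o); (13,6,hold); (16,1,hold)
final:
nodes: 1:s, 2:s, 3:s, 6:s, 7:q1, 9:q2, 10:q3, 13:dot, 16:dot
edges: (1,9,i); (2,7,i); (3,9,i); (3,10,i); (7,1,o); (10,1,o); (10,2,o); (13,6,hold); (16,1,hold)


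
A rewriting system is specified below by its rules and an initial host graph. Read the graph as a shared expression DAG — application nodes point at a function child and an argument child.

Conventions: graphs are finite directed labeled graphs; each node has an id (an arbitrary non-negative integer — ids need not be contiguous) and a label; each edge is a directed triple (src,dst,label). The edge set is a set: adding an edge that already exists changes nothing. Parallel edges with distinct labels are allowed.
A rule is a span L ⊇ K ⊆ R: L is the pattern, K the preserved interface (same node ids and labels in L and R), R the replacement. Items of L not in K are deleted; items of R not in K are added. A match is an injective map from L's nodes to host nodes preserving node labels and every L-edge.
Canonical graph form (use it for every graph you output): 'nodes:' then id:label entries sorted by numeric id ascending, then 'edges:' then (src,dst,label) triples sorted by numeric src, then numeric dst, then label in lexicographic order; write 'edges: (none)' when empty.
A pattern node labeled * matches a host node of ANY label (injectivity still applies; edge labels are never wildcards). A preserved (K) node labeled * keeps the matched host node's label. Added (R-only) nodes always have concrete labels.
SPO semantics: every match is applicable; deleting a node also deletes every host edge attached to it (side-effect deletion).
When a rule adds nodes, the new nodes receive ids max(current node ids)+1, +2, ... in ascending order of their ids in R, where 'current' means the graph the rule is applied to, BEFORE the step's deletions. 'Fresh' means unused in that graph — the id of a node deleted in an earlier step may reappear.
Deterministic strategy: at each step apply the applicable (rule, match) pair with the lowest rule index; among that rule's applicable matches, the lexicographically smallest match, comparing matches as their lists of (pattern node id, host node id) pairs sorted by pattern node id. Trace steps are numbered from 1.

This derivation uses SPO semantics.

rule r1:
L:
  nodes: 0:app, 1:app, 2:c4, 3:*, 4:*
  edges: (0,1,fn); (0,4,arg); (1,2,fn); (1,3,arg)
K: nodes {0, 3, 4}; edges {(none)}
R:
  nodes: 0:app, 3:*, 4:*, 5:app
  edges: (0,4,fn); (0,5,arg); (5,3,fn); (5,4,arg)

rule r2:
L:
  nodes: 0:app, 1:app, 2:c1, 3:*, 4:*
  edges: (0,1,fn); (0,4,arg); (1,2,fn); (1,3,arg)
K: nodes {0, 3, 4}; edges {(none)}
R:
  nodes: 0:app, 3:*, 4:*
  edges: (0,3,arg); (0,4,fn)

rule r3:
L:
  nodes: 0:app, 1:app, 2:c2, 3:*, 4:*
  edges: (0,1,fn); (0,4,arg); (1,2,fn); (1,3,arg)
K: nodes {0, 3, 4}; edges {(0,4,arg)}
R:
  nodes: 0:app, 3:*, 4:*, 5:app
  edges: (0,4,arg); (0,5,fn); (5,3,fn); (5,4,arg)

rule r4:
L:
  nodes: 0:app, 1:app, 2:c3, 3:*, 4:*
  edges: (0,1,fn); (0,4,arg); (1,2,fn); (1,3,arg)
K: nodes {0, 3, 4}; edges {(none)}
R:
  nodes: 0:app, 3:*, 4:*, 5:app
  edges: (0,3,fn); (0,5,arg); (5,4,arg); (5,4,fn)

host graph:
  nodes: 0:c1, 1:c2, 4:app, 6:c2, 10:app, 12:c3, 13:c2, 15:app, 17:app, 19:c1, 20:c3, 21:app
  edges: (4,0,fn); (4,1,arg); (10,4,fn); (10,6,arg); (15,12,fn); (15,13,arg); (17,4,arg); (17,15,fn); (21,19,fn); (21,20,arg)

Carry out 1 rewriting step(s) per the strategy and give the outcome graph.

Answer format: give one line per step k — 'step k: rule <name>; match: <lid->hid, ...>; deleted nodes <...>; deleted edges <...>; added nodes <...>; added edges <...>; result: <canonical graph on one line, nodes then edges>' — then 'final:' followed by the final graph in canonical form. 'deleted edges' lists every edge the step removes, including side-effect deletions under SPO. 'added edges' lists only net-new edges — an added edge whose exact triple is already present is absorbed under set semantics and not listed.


step 1: rule r2; match: 0->10, 1->4, 2->0, 3->1, 4->6; deleted nodes 0, 4; deleted edges (4,0,fn); (4,1,arg); (10,4,fn); (10,6,arg); (17,4,arg); added nodes (none); added edges (10,1,arg); (10,6,fn); result: nodes: 1:c2, 6:c2, 10:app, 12:c3, 13:c2, 15:app, 17:app, 19:c1, 20:c3, 21:app edges: (10,1,arg); (10,6,fn); (15,12,fn); (15,13,arg); (17,15,fn); (21,19,fn); (21,20,arg)
final:
nodes: 1:c2, 6:c2, 10:app, 12:c3, 13:c2, 15:app, 17:app, 19:c1, 20:c3, 21:app
edges: (10,1,arg); (10,6,fn); (15,12,fn); (15,13,arg); (17,15,fn); (21,19,fn); (21,20,arg)


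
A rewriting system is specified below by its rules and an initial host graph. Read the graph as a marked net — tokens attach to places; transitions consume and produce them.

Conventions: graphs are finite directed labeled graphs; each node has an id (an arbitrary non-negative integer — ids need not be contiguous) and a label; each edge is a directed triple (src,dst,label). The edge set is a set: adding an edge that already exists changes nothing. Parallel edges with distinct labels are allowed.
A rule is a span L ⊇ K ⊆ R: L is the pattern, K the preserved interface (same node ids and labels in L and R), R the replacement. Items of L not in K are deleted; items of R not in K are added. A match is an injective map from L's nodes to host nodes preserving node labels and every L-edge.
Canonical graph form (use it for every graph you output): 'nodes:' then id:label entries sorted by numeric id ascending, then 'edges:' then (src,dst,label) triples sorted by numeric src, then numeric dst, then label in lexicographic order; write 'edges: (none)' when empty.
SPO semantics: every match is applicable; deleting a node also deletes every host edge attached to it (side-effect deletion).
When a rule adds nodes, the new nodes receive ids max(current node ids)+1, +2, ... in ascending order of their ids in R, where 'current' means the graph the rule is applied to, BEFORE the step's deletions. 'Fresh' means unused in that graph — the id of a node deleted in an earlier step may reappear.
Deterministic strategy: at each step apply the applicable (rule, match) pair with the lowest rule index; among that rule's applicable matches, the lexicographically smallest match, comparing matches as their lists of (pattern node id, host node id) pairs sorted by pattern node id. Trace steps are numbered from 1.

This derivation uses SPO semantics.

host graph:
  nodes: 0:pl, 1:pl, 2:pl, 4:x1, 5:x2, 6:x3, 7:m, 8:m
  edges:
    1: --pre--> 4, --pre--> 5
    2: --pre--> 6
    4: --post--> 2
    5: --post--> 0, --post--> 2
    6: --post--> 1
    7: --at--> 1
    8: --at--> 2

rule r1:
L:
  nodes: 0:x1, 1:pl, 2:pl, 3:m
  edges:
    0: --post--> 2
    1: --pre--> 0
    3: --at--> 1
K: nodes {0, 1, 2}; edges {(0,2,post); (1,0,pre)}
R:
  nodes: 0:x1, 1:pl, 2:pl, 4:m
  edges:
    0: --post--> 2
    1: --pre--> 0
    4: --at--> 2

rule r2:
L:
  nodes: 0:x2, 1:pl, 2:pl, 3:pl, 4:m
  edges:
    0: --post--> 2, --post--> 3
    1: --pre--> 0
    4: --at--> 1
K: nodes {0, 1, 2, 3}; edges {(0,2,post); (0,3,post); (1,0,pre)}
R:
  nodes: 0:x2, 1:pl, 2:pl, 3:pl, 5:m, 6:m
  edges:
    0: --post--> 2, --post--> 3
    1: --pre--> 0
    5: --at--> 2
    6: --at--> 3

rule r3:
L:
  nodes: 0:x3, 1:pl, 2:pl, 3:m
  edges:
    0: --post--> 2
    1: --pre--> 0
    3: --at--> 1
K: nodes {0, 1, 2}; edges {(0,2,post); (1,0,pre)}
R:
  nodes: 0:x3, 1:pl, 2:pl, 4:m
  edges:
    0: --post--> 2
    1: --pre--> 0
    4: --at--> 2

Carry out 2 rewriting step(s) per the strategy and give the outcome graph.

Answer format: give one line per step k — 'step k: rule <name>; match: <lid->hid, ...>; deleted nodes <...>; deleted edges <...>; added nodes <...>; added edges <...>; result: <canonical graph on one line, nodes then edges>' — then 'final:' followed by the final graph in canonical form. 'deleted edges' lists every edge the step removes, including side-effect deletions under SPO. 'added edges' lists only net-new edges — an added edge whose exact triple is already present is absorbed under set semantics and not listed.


step 1: rule r1; match: 0->4, 1->1, 2->2, 3->7; deleted nodes 7; deleted edges (7,1,at); added nodes 9; added edges (9,2,at); result: nodes: 0:pl, 1:pl, 2:pl, 4:x1, 5:x2, 6:x3, 8:m, 9:m edges: (1,4,pre); (1,5,pre); (2,6,pre); (4,2,post); (5,0,post); (5,2,post); (6,1,post); (8,2,at); (9,2,at)
step 2: rule r3; match: 0->6, 1->2, 2->1, 3->8; deleted nodes 8; deleted edges (8,2,at); added nodes 10; added edges (10,1,at); result: nodes: 0:pl, 1:pl, 2:pl, 4:x1, 5:x2, 6:x3, 9:m, 10:m edges: (1,4,pre); (1,5,pre); (2,6,pre); (4,2,post); (5,0,post); (5,2,post); (6,1,post); (9,2,at); (10,1,at)
final:
nodes: 0:pl, 1:pl, 2:pl, 4:x1, 5:x2, 6:x3, 9:m, 10:m
edges: (1,4,pre); (1,5,pre); (2,6,pre); (4,2,post); (5,0,post); (5,2,post); (6,1,post); (9,2,at); (10,1,at)


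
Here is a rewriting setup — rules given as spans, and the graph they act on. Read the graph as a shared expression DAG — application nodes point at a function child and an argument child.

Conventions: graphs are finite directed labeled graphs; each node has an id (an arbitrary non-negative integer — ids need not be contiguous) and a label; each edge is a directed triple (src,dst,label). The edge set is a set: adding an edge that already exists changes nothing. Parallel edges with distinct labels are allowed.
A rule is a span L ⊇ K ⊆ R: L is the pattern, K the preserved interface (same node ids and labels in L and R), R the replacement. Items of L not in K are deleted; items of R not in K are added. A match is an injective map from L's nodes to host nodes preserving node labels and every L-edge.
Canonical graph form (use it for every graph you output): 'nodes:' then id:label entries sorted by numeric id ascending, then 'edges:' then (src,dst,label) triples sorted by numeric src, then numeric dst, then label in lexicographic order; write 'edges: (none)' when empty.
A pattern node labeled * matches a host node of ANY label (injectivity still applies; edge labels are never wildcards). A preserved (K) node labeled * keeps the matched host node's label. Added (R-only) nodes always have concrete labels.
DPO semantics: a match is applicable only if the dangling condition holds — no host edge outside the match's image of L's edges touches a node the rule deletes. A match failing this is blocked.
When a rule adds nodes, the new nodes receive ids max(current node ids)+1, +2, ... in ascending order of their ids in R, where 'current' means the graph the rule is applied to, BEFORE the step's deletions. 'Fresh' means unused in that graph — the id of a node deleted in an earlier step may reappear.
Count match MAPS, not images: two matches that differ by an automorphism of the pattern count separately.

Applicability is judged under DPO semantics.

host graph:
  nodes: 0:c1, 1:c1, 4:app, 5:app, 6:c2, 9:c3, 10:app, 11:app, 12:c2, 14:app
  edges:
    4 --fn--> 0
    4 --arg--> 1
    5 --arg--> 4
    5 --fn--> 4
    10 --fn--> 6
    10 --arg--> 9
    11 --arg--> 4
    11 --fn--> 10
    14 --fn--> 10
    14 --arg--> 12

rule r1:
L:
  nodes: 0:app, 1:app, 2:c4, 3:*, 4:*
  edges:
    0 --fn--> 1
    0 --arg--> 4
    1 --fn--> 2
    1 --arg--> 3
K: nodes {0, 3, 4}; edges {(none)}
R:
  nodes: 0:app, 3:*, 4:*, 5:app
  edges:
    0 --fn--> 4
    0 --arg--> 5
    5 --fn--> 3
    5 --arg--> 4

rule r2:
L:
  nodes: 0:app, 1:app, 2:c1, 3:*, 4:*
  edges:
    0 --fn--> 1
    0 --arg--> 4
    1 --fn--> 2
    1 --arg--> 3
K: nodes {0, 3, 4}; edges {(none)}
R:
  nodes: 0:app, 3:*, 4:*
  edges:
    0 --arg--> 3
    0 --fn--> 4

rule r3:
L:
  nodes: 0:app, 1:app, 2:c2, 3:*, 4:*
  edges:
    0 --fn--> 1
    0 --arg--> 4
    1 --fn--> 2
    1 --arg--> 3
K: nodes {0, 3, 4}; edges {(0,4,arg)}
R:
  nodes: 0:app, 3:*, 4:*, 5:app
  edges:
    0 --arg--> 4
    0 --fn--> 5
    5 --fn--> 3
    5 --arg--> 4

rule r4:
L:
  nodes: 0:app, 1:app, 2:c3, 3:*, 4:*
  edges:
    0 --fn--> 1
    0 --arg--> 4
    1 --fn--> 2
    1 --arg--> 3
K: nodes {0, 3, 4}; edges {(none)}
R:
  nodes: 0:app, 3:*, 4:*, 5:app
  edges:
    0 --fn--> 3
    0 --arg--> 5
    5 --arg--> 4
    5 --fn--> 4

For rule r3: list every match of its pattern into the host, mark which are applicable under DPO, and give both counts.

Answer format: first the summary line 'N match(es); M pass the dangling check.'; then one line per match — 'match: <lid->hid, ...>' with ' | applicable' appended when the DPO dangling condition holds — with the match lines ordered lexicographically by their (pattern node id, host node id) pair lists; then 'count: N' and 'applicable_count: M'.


2 match(es); 0 pass the dangling check.
match: 0->11, 1->10, 2->6, 3->9, 4->4
match: 0->14, 1->10, 2->6, 3->9, 4->12
count: 2
applicable_count: 0


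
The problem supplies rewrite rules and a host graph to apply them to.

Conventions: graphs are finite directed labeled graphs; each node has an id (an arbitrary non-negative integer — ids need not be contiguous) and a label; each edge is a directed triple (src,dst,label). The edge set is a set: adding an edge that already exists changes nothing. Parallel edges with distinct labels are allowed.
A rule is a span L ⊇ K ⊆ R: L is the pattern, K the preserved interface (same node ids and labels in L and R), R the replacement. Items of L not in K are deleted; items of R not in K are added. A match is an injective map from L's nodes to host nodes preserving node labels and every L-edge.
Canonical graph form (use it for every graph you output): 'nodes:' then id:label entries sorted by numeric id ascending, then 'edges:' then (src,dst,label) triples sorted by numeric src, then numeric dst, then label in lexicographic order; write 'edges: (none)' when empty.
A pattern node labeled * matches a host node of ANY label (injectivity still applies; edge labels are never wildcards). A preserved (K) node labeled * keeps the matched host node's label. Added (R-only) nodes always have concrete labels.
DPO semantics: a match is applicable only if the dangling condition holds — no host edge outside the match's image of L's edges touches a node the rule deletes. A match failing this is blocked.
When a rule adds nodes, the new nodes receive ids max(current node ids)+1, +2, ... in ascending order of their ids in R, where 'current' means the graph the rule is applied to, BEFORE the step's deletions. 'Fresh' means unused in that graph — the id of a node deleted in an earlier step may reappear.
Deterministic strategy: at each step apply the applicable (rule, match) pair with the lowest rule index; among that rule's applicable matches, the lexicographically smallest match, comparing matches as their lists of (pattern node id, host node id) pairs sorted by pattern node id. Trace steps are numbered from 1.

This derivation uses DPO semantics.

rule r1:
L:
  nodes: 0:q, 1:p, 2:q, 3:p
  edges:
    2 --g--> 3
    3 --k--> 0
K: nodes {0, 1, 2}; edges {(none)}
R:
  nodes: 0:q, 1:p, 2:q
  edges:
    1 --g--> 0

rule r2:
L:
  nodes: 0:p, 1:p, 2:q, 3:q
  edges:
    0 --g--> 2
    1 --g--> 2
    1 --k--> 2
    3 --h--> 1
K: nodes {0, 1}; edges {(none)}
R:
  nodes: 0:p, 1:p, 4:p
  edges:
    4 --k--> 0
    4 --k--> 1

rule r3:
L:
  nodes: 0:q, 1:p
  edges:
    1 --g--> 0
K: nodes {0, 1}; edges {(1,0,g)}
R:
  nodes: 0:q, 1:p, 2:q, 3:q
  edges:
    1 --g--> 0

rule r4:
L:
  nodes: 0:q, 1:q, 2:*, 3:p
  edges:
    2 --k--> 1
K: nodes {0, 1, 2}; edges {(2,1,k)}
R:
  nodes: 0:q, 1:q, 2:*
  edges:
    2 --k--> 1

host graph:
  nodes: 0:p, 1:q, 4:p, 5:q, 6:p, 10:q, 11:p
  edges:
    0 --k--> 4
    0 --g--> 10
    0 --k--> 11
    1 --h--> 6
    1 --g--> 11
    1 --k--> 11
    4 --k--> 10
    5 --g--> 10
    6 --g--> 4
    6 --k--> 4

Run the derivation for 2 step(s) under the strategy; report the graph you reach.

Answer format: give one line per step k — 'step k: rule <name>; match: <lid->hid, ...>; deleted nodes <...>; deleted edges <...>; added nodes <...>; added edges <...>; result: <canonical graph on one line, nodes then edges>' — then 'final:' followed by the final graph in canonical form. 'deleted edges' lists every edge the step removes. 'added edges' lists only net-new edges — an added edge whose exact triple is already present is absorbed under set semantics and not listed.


step 1: rule r3; match: 0->10, 1->0; deleted nodes (none); deleted edges (none); added nodes 12, 13; added edges (none); result: nodes: 0:p, 1:q, 4:p, 5:q, 6:p, 10:q, 11:p, 12:q, 13:q edges: (0,4,k); (0,10,g); (0,11,k); (1,6,h); (1,11,g); (1,11,k); (4,10,k); (5,10,g); (6,4,g); (6,4,k)
step 2: rule r3; match: 0->10, 1->0; deleted nodes (none); deleted edges (none); added nodes 14, 15; added edges (none); result: nodes: 0:p, 1:q, 4:p, 5:q, 6:p, 10:q, 11:p, 12:q, 13:q, 14:q, 15:q edges: (0,4,k); (0,10,g); (0,11,k); (1,6,h); (1,11,g); (1,11,k); (4,10,k); (5,10,g); (6,4,g); (6,4,k)
final:
nodes: 0:p, 1:q, 4:p, 5:q, 6:p, 10:q, 11:p, 12:q, 13:q, 14:q, 15:q
edges: (0,4,k); (0,10,g); (0,11,k); (1,6,h); (1,11,g); (1,11,k); (4,10,k); (5,10,g); (6,4,g); (6,4,k)


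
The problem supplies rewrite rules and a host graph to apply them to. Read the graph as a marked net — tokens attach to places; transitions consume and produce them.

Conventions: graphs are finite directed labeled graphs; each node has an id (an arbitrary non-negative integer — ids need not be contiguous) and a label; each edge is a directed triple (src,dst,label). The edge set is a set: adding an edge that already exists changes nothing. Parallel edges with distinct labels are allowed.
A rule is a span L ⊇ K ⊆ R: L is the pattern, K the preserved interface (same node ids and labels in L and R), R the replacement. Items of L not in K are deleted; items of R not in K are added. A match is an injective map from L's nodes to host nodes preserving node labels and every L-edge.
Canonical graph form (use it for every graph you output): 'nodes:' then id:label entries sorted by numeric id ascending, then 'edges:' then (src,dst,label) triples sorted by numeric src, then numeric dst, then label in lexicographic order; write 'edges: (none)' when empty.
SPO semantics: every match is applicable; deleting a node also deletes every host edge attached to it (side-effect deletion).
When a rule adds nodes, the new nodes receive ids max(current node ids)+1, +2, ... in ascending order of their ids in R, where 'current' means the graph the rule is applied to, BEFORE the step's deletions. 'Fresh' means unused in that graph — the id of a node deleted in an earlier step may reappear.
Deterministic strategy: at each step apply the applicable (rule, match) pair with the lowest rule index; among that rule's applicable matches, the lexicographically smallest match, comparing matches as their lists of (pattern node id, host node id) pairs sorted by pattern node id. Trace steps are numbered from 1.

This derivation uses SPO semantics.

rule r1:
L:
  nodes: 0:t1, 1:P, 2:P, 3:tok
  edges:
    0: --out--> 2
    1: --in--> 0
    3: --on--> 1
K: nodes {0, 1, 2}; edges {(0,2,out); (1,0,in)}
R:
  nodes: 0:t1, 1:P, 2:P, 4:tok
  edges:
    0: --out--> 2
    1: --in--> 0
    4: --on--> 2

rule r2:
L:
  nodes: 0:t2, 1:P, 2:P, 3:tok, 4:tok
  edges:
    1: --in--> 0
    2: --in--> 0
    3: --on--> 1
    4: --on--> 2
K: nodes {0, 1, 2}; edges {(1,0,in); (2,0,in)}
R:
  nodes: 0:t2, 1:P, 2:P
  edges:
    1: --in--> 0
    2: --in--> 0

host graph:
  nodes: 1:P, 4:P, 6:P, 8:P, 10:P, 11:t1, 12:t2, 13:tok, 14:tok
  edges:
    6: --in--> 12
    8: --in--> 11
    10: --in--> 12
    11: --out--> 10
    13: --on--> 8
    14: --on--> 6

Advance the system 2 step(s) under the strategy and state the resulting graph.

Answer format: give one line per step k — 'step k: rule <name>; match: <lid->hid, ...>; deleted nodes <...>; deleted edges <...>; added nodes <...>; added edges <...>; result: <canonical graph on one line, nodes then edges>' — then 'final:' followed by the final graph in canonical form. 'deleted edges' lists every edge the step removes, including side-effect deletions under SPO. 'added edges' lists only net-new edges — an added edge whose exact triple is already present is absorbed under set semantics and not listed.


step 1: rule r1; match: 0->11, 1->8, 2->10, 3->13; deleted nodes 13; deleted edges (13,8,on); added nodes 15; added edges (15,10,on); result: nodes: 1:P, 4:P, 6:P, 8:P, 10:P, 11:t1, 12:t2, 14:tok, 15:tok edges: (6,12,in); (8,11,in); (10,12,in); (11,10,out); (14,6,on); (15,10,on)
step 2: rule r2; match: 0->12, 1->6, 2->10, 3->14, 4->15; deleted nodes 14, 15; deleted edges (14,6,on); (15,10,on); added nodes (none); added edges (none); result: nodes: 1:P, 4:P, 6:P, 8:P, 10:P, 11:t1, 12:t2 edges: (6,12,in); (8,11,in); (10,12,in); (11,10,out)
final:
nodes: 1:P, 4:P, 6:P, 8:P, 10:P, 11:t1, 12:t2
edges: (6,12,in); (8,11,in); (10,12,in); (11,10,out)
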